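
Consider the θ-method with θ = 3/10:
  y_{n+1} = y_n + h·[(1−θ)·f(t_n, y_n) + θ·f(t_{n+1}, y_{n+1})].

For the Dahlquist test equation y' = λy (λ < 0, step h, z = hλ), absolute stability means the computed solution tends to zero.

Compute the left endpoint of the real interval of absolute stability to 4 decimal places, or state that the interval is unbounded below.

left endpoint -5.0000.

Set f=λy, z=hλ:
  y_{n+1} = y_n + z·[7/10·y_n + 3/10·y_{n+1}] ⇒ (1 − 3/10z)y_{n+1} = (1 + 7/10z)y_n
  so R(z) = (1 + 7/10z)/(1 − 3/10z).

Solve |R(x)|<1 on ℝ⁻.
x=-1.71: |R|=0.1302
R=−1: 1+7/10x = −1+3/10x ⇒ -2/5x=2 ⇒ x=2/(-2/5)=-5.0000
Confirm numerically:
  x=-4.856: |R|=0.97655 <1
  x=-4.398: |R|=0.89618 <1
  x=-3.277: |R|=0.65246 <1
  x=-2.377: |R|=0.38754 <1
  x=-5.268: |R|=1.04154 >1
  x=-5.243: |R|=1.03778 >1
So |R|<1 on (-5.0000, 0).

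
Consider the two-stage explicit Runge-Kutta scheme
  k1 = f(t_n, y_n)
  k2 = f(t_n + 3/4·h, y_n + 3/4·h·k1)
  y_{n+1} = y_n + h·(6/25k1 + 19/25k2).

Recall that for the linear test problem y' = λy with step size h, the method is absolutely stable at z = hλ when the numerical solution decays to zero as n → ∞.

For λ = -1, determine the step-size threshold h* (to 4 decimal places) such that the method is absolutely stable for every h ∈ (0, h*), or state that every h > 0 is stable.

(-1.7544,0); λ=-1 ⇒ h* = (100/57)/1 = 1.7544.

Set f=λy, z=hλ:
  k1=λy_n ⇒ h·k1=z·y_n;  k2=λ(1+3/4z)y_n ⇒ h·k2=z(1+3/4z)y_n
  y_{n+1}/y_n = 1 + 6/25z + 19/25z(1+3/4z) = 1 + z + 57/100z²
  so R(z) = 1 + z + 57/100z².

Find x<0 with |R(x)|<1.
x=-1.56: |R|=0.8272
R=1: x+57/100x²=0 ⇒ x=−100/57=-1.7544; min R=1−1/(4·57/100)=0.5614>−1
Confirm numerically:
  x=-1.480: |R|=0.76853 <1
  x=-1.188: |R|=0.61647 <1
  x=-0.891: |R|=0.56151 <1
  x=-2.084: |R|=1.39154 >1
  x=-1.824: |R|=1.07238 >1
So |R|<1 on (-1.7544, 0).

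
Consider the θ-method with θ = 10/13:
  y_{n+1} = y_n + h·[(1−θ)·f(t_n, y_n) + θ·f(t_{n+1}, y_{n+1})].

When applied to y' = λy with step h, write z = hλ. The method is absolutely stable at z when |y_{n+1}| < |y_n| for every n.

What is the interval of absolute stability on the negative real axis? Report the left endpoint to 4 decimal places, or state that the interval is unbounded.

Test eqn y'=λy, z=hλ:
  y_{n+1} = y_n + z·[3/13·y_n + 10/13·y_{n+1}] ⇒ (1 − 10/13z)y_{n+1} = (1 + 3/13z)y_n
  R(z) = (1 + 3/13z)/(1 − 10/13z).

Solve |R(x)|<1 on ℝ⁻.
x=-1.44: |R|=0.3168
x=-2: |R|=0.2121
x=-10: |R|=0.1504
x=-100: |R|=0.2833
θ=10/13≥1/2 ⇒ |1+3/13x|<|1−10/13x| ∀x<0 ⇒ interval (−∞,0).

unbounded; (−∞, 0).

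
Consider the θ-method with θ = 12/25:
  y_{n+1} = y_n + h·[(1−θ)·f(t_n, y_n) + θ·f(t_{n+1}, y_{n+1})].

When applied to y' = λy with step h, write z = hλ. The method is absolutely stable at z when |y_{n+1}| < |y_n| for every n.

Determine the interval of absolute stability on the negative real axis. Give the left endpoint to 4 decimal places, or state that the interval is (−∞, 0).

z∈(-50.0000,0).

Test eqn y'=λy, z=hλ:
  y_{n+1} = y_n + z·[13/25·y_n + 12/25·y_{n+1}] ⇒ (1 − 12/25z)y_{n+1} = (1 + 13/25z)y_n
  Hence R(z) = (1 + 13/25z)/(1 − 12/25z).

Need |R(x)|<1, x<0.
x=-0.44: |R|=0.6367
R=−1: 1+13/25x = −1+12/25x ⇒ -1/25x=2 ⇒ x=2/(-1/25)=-50.0000
Confirm numerically:
  x=-46.467: |R|=0.99394 <1
  x=-43.140: |R|=0.98736 <1
  x=-35.196: |R|=0.96691 <1
  x=-50.567: |R|=1.00090 >1
  x=-50.032: |R|=1.00005 >1
Interval (-50.0000, 0).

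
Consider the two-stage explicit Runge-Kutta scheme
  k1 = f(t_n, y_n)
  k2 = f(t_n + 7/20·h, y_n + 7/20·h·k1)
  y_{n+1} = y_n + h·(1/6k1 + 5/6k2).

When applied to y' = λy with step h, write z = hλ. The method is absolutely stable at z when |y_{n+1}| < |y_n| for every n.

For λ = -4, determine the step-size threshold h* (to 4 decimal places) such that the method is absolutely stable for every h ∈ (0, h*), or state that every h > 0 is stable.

(-3.4286,0); λ=-4 ⇒ h* = (24/7)/4 = 0.8571.

With y'=λy (z=hλ):
  k1=λy_n ⇒ h·k1=z·y_n;  k2=λ(1+7/20z)y_n ⇒ h·k2=z(1+7/20z)y_n
  y_{n+1}/y_n = 1 + 1/6z + 5/6z(1+7/20z) = 1 + z + 7/24z²
  ⇒ R(z) = 1 + z + 7/24z².

Find x<0 with |R(x)|<1.
x=-0.48: |R|=0.5872
R=1: x+7/24x²=0 ⇒ x=−24/7=-3.4286; min R=1−1/(4·7/24)=0.1429>−1
Confirm numerically:
  x=-3.150: |R|=0.74406 <1
  x=-3.060: |R|=0.67105 <1
  x=-2.479: |R|=0.31342 <1
  x=-2.053: |R|=0.17632 <1
  x=-3.583: |R|=1.16138 >1
  x=-3.487: |R|=1.05942 >1
Interval (-3.4286, 0).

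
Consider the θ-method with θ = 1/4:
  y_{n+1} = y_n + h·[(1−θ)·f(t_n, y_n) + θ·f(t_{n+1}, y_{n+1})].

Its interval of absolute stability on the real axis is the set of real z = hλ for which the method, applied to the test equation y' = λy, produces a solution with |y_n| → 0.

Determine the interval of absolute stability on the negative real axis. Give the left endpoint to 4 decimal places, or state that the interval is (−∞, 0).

With y'=λy (z=hλ):
  y_{n+1} = y_n + z·[3/4·y_n + 1/4·y_{n+1}] ⇒ (1 − 1/4z)y_{n+1} = (1 + 3/4z)y_n
  Hence R(z) = (1 + 3/4z)/(1 − 1/4z).

Solve |R(x)|<1 on ℝ⁻.
x=-1.05: |R|=0.1683
R=−1: 1+3/4x = −1+1/4x ⇒ -1/2x=2 ⇒ x=2/(-1/2)=-4.0000
Confirm numerically:
  x=-3.479: |R|=0.86068 <1
  x=-3.443: |R|=0.85033 <1
  x=-3.118: |R|=0.75218 <1
  x=-4.539: |R|=1.12624 >1
  x=-4.094: |R|=1.02323 >1
  x=-4.034: |R|=1.00846 >1
Stable set (-4.0000, 0).

(-4.0000, 0).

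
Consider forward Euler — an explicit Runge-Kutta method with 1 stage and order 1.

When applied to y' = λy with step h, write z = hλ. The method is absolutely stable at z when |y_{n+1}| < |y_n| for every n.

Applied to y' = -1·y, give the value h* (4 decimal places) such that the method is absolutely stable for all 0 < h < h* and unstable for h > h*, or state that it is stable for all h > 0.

Test eqn y'=λy, z=hλ:
  order 1, 1-stage ⇒ R(z)=1+z
  (e.g. R(-0.6)=0.40000, |R|=0.40000)

Find x<0 with |R(x)|<1.
x=-0.6: |R|=0.4000
|R(-2.3)|=1.3000 |R(-1.27)|=0.2700 |R(-1.25)|=0.2500
Bisect:
  x_lo=-2.5691 |R|=1.5691  x_hi=-0.0600 |R|=0.9400
  mid=-1.31454 |R|=0.31454 →hi
  mid=-1.94182 |R|=0.94182 →hi
  mid=-2.25546 |R|=1.25546 →lo
  mid=-2.09864 |R|=1.09864 →lo
  mid=-2.02023 |R|=1.02023 →lo
  mid=-1.98103 |R|=0.98103 →hi
  mid=-2.00063 |R|=1.00063 →lo
  ...
  [-2.00002,-1.99986] ⇒ x*=-2.0000
So |R|<1 on (-2.0000, 0).

(-2.0000,0); λ=-1 ⇒ h* = 2.0000.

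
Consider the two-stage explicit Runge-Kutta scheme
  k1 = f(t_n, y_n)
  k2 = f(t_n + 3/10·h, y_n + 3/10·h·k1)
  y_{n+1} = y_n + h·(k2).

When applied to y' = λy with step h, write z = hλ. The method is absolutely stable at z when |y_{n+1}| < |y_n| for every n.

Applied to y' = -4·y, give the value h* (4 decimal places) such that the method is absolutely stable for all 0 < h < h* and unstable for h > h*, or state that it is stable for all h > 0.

On y'=λy, z=hλ:
  k1=λy_n ⇒ h·k1=z·y_n;  k2=λ(1+3/10z)y_n ⇒ h·k2=z(1+3/10z)y_n
  y_{n+1}/y_n = 1 + z(1+3/10z) = 1 + z + 3/10z²
  so R(z) = 1 + z + 3/10z².

Solve |R(x)|<1 on ℝ⁻.
x=-0.51: |R|=0.5680
R=1: x+3/10x²=0 ⇒ x=−10/3=-3.3333; min R=1−1/(4·3/10)=0.1667>−1
Confirm numerically:
  x=-3.234: |R|=0.90363 <1
  x=-2.401: |R|=0.32844 <1
  x=-2.360: |R|=0.31088 <1
  x=-2.020: |R|=0.20412 <1
  x=-3.813: |R|=1.54869 >1
  x=-3.575: |R|=1.25919 >1
  x=-3.390: |R|=1.05763 >1
Stable set (-3.3333, 0).

(-3.3333,0); λ=-4 ⇒ h* = (10/3)/4 = 0.8333.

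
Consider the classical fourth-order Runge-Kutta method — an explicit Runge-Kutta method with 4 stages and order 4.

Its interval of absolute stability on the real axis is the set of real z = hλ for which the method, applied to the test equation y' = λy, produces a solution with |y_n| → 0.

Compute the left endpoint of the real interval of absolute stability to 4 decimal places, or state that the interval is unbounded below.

Test eqn y'=λy, z=hλ:
  order 4, 4-stage ⇒ R(z)=1+z+z^2/2+z^3/6+z^4/24
  (e.g. R(-1)=0.37500, |R|=0.37500)

Solve |R(x)|<1 on ℝ⁻.
x=-1: |R|=0.3750
|R(-2.88)|=1.1524 |R(-2.57)|=0.7210 |R(-1.66)|=0.2718
Bisect:
  x_lo=-3.5843 |R|=3.0417  x_hi=-0.3482 |R|=0.7060
  mid=-1.96626 |R|=0.32265 →hi
  mid=-2.77529 |R|=0.98502 →hi
  mid=-3.17980 |R|=1.77699 →lo
  mid=-2.97754 |R|=1.33071 →lo
  mid=-2.87641 |R|=1.14630 →lo
  mid=-2.82585 |R|=1.06289 →lo
  mid=-2.80057 |R|=1.02328 →lo
  ...
  [-2.78536,-2.78516] ⇒ x*=-2.7853
So |R|<1 on (-2.7853, 0).

left endpoint -2.7853.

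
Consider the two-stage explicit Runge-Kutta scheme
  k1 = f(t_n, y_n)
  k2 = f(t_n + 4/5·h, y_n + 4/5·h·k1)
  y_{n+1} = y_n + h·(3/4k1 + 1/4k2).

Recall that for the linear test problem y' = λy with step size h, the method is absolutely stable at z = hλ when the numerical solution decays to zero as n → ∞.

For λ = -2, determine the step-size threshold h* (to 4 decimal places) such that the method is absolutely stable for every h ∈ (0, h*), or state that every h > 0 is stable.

(-5.0000,0); λ=-2 ⇒ h* = (5)/2 = 2.5000.

With y'=λy (z=hλ):
  k1=λy_n ⇒ h·k1=z·y_n;  k2=λ(1+4/5z)y_n ⇒ h·k2=z(1+4/5z)y_n
  y_{n+1}/y_n = 1 + 3/4z + 1/4z(1+4/5z) = 1 + z + 1/5z²
  Hence R(z) = 1 + z + 1/5z².

Find x<0 with |R(x)|<1.
x=-1.24: |R|=0.0675
R=1: x+1/5x²=0 ⇒ x=−5=-5.0000; min R=1−1/(4·1/5)=-0.2500>−1
Confirm numerically:
  x=-4.549: |R|=0.58968 <1
  x=-4.176: |R|=0.31180 <1
  x=-3.682: |R|=0.02942 <1
  x=-2.113: |R|=0.22005 <1
  x=-5.395: |R|=1.42620 >1
  x=-5.045: |R|=1.04541 >1
So |R|<1 on (-5.0000, 0).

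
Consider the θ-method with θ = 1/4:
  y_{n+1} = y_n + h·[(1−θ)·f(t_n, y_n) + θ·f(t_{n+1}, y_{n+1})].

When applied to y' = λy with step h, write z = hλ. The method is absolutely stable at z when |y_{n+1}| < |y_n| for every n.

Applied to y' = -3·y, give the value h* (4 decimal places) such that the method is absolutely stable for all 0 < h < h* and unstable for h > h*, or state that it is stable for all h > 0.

With y'=λy (z=hλ):
  y_{n+1} = y_n + z·[3/4·y_n + 1/4·y_{n+1}] ⇒ (1 − 1/4z)y_{n+1} = (1 + 3/4z)y_n
  Hence R(z) = (1 + 3/4z)/(1 − 1/4z).

Need |R(x)|<1, x<0.
x=-1.14: |R|=0.1128
R=−1: 1+3/4x = −1+1/4x ⇒ -1/2x=2 ⇒ x=2/(-1/2)=-4.0000
Confirm numerically:
  x=-2.817: |R|=0.65293 <1
  x=-2.353: |R|=0.48150 <1
  x=-2.349: |R|=0.47992 <1
  x=-4.228: |R|=1.05542 >1
  x=-4.120: |R|=1.02956 >1
So |R|<1 on (-4.0000, 0).

(-4.0000,0); λ=-3 ⇒ h* = (4)/3 = 1.3333.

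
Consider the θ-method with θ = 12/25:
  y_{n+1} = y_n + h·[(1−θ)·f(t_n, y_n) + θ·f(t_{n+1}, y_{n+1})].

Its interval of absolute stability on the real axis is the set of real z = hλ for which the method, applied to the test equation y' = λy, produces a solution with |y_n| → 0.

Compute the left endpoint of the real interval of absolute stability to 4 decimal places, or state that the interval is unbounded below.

Test eqn y'=λy, z=hλ:
  y_{n+1} = y_n + z·[13/25·y_n + 12/25·y_{n+1}] ⇒ (1 − 12/25z)y_{n+1} = (1 + 13/25z)y_n
  ⇒ R(z) = (1 + 13/25z)/(1 − 12/25z).

Boundary: |R(x)|=1, x<0.
x=-1.7: |R|=0.0639
R=−1: 1+13/25x = −1+12/25x ⇒ -1/25x=2 ⇒ x=2/(-1/25)=-50.0000
Confirm numerically:
  x=-49.372: |R|=0.99898 <1
  x=-40.148: |R|=0.98056 <1
  x=-26.292: |R|=0.93037 <1
  x=-21.292: |R|=0.89766 <1
  x=-50.570: |R|=1.00090 >1
  x=-50.337: |R|=1.00054 >1
  x=-50.109: |R|=1.00017 >1
Stable set (-50.0000, 0).

z* = -50.0000.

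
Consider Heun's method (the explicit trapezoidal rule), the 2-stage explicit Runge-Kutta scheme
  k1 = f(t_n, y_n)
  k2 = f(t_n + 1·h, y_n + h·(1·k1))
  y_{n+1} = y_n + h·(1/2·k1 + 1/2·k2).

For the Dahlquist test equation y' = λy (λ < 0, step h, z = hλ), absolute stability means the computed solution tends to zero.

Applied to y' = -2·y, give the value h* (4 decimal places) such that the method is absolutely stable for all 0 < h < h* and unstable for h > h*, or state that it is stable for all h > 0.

With y'=λy (z=hλ):
  order 2, 2-stage ⇒ R(z)=1+z+z^2/2
  (e.g. R(-0.94)=0.50180, |R|=0.50180)

Need |R(x)|<1, x<0.
x=-0.94: |R|=0.5018
|R(-2.07)|=1.0724 |R(-1.48)|=0.6152 |R(-1.11)|=0.5060
Bisect:
  x_lo=-2.4256 |R|=1.5162  x_hi=-0.3940 |R|=0.6836
  mid=-1.40979 |R|=0.58396 →hi
  mid=-1.91770 |R|=0.92109 →hi
  mid=-2.17166 |R|=1.18639 →lo
  mid=-2.04468 |R|=1.04568 →lo
  mid=-1.98119 |R|=0.98137 →hi
  mid=-2.01293 |R|=1.01302 →lo
  mid=-1.99706 |R|=0.99707 →hi
  mid=-2.00500 |R|=1.00501 →lo
  ...
  [-2.00004,-1.99991] ⇒ x*=-2.0000
Stable set (-2.0000, 0).

(-2.0000,0); λ=-2 ⇒ h* = 1.0000.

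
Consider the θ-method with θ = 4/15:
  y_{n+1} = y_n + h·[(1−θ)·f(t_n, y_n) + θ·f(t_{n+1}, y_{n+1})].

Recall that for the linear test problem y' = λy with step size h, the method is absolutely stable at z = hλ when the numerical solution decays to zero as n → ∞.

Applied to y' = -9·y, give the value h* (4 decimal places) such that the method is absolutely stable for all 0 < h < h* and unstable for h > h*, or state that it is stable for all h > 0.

On y'=λy, z=hλ:
  y_{n+1} = y_n + z·[11/15·y_n + 4/15·y_{n+1}] ⇒ (1 − 4/15z)y_{n+1} = (1 + 11/15z)y_n
  so R(z) = (1 + 11/15z)/(1 − 4/15z).

Solve |R(x)|<1 on ℝ⁻.
x=-1.54: |R|=0.0917
R=−1: 1+11/15x = −1+4/15x ⇒ -7/15x=2 ⇒ x=2/(-7/15)=-4.2857
Confirm numerically:
  x=-2.632: |R|=0.54654 <1
  x=-2.151: |R|=0.36693 <1
  x=-1.863: |R|=0.24466 <1
  x=-4.769: |R|=1.09928 >1
  x=-4.725: |R|=1.09071 >1
Interval (-4.2857, 0).

(-4.2857,0); λ=-9 ⇒ h* = (30/7)/9 = 0.4762.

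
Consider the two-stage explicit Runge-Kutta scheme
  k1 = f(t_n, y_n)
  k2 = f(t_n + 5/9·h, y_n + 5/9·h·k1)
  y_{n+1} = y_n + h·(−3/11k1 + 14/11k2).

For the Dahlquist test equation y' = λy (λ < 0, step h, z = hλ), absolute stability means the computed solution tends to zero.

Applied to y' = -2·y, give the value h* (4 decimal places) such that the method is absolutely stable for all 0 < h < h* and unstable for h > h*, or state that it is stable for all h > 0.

(-1.4143,0); λ=-2 ⇒ h* = (99/70)/2 = 0.7071.

Set f=λy, z=hλ:
  k1=λy_n ⇒ h·k1=z·y_n;  k2=λ(1+5/9z)y_n ⇒ h·k2=z(1+5/9z)y_n
  y_{n+1}/y_n = 1 − 3/11z + 14/11z(1+5/9z) = 1 + z + 70/99z²
  ⇒ R(z) = 1 + z + 70/99z².

Need |R(x)|<1, x<0.
x=-0.84: |R|=0.6589
R=1: x+70/99x²=0 ⇒ x=−99/70=-1.4143; min R=1−1/(4·70/99)=0.6464>−1
Confirm numerically:
  x=-1.210: |R|=0.82522 <1
  x=-0.811: |R|=0.65406 <1
  x=-0.727: |R|=0.64671 <1
  x=-1.901: |R|=1.65421 >1
  x=-1.900: |R|=1.65253 >1
  x=-1.571: |R|=1.17408 >1
Interval (-1.4143, 0).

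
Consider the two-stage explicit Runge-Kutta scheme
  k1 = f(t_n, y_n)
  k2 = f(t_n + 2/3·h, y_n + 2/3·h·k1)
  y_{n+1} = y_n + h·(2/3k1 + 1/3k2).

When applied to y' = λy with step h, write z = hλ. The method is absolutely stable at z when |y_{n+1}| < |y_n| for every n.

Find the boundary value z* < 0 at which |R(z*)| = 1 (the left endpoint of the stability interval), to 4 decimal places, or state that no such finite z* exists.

left endpoint -4.5000.

On y'=λy, z=hλ:
  k1=λy_n ⇒ h·k1=z·y_n;  k2=λ(1+2/3z)y_n ⇒ h·k2=z(1+2/3z)y_n
  y_{n+1}/y_n = 1 + 2/3z + 1/3z(1+2/3z) = 1 + z + 2/9z²
  R(z) = 1 + z + 2/9z².

Boundary: |R(x)|=1, x<0.
x=-0.63: |R|=0.4582
R=1: x+2/9x²=0 ⇒ x=−9/2=-4.5000; min R=1−1/(4·2/9)=-0.1250>−1
Confirm numerically:
  x=-4.280: |R|=0.79076 <1
  x=-3.999: |R|=0.55478 <1
  x=-3.281: |R|=0.11121 <1
  x=-2.017: |R|=0.11294 <1
  x=-5.053: |R|=1.62096 >1
  x=-4.706: |R|=1.21543 >1
So |R|<1 on (-4.5000, 0).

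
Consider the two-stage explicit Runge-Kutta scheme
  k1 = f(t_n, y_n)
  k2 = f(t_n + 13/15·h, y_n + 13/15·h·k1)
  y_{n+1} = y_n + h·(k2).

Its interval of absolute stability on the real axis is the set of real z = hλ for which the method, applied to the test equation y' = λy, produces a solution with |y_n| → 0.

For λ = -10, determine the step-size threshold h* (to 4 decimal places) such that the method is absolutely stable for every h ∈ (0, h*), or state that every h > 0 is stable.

(-1.1538,0); λ=-10 ⇒ h* = (15/13)/10 = 0.1154.

On y'=λy, z=hλ:
  k1=λy_n ⇒ h·k1=z·y_n;  k2=λ(1+13/15z)y_n ⇒ h·k2=z(1+13/15z)y_n
  y_{n+1}/y_n = 1 + z(1+13/15z) = 1 + z + 13/15z²
  so R(z) = 1 + z + 13/15z².

Find x<0 with |R(x)|<1.
x=-0.9: |R|=0.8020
R=1: x+13/15x²=0 ⇒ x=−15/13=-1.1538; min R=1−1/(4·13/15)=0.7115>−1
Confirm numerically:
  x=-1.133: |R|=0.97953 <1
  x=-0.574: |R|=0.71155 <1
  x=-0.555: |R|=0.71196 <1
  x=-0.490: |R|=0.71809 <1
  x=-1.419: |R|=1.32609 >1
  x=-1.210: |R|=1.05889 >1
Stable set (-1.1538, 0).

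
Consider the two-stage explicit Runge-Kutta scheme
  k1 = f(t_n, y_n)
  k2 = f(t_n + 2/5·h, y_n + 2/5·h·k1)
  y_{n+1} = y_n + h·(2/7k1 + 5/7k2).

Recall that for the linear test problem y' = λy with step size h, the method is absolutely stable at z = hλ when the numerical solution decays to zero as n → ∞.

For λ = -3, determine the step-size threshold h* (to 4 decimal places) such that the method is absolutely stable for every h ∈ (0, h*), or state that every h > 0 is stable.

(-3.5000,0); λ=-3 ⇒ h* = (7/2)/3 = 1.1667.

With y'=λy (z=hλ):
  k1=λy_n ⇒ h·k1=z·y_n;  k2=λ(1+2/5z)y_n ⇒ h·k2=z(1+2/5z)y_n
  y_{n+1}/y_n = 1 + 2/7z + 5/7z(1+2/5z) = 1 + z + 2/7z²
  Hence R(z) = 1 + z + 2/7z².

Solve |R(x)|<1 on ℝ⁻.
x=-1.69: |R|=0.1260
R=1: x+2/7x²=0 ⇒ x=−7/2=-3.5000; min R=1−1/(4·2/7)=0.1250>−1
Confirm numerically:
  x=-3.148: |R|=0.68340 <1
  x=-2.278: |R|=0.20465 <1
  x=-2.105: |R|=0.16101 <1
  x=-2.079: |R|=0.15593 <1
  x=-4.079: |R|=1.67478 >1
  x=-3.971: |R|=1.53438 >1
Stable set (-3.5000, 0).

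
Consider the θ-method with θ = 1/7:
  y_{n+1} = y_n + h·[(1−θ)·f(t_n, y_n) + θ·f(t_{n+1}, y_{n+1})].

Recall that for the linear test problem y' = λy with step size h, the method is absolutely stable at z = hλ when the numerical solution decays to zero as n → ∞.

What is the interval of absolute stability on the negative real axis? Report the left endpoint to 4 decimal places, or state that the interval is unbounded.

(-2.8000, 0).

Test eqn y'=λy, z=hλ:
  y_{n+1} = y_n + z·[6/7·y_n + 1/7·y_{n+1}] ⇒ (1 − 1/7z)y_{n+1} = (1 + 6/7z)y_n
  Hence R(z) = (1 + 6/7z)/(1 − 1/7z).

Boundary: |R(x)|=1, x<0.
x=-0.31: |R|=0.7031
R=−1: 1+6/7x = −1+1/7x ⇒ -5/7x=2 ⇒ x=2/(-5/7)=-2.8000
Confirm numerically:
  x=-2.175: |R|=0.65940 <1
  x=-1.642: |R|=0.33002 <1
  x=-1.191: |R|=0.01782 <1
  x=-3.284: |R|=1.23532 >1
  x=-2.821: |R|=1.01069 >1
Interval (-2.8000, 0).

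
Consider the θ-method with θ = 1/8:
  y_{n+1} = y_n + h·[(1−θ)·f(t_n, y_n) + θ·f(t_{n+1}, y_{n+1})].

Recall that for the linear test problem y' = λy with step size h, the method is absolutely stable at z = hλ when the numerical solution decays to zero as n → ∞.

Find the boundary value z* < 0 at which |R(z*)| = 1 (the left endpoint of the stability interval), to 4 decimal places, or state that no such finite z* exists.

left endpoint -2.6667.

With y'=λy (z=hλ):
  y_{n+1} = y_n + z·[7/8·y_n + 1/8·y_{n+1}] ⇒ (1 − 1/8z)y_{n+1} = (1 + 7/8z)y_n
  so R(z) = (1 + 7/8z)/(1 − 1/8z).

Boundary: |R(x)|=1, x<0.
x=-1.39: |R|=0.1842
R=−1: 1+7/8x = −1+1/8x ⇒ -3/4x=2 ⇒ x=2/(-3/4)=-2.6667
Confirm numerically:
  x=-2.613: |R|=0.96966 <1
  x=-1.945: |R|=0.56461 <1
  x=-1.577: |R|=0.31732 <1
  x=-1.298: |R|=0.11680 <1
  x=-3.139: |R|=1.25442 >1
  x=-3.036: |R|=1.20080 >1
  x=-2.813: |R|=1.08120 >1
Stable set (-2.6667, 0).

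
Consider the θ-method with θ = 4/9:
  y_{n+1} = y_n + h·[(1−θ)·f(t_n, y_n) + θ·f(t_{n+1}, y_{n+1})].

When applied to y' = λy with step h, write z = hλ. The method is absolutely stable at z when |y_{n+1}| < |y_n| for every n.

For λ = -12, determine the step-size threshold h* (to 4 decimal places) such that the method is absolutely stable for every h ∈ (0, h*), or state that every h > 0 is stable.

Test eqn y'=λy, z=hλ:
  y_{n+1} = y_n + z·[5/9·y_n + 4/9·y_{n+1}] ⇒ (1 − 4/9z)y_{n+1} = (1 + 5/9z)y_n
  Hence R(z) = (1 + 5/9z)/(1 − 4/9z).

Need |R(x)|<1, x<0.
x=-1.5: |R|=0.1000
R=−1: 1+5/9x = −1+4/9x ⇒ -1/9x=2 ⇒ x=2/(-1/9)=-18.0000
Confirm numerically:
  x=-16.275: |R|=0.97672 <1
  x=-14.391: |R|=0.94578 <1
  x=-14.367: |R|=0.94534 <1
  x=-11.760: |R|=0.88865 <1
  x=-18.486: |R|=1.00586 >1
  x=-18.083: |R|=1.00102 >1
  x=-18.040: |R|=1.00049 >1
Stable set (-18.0000, 0).

(-18.0000,0); λ=-12 ⇒ h* = (18)/12 = 1.5000.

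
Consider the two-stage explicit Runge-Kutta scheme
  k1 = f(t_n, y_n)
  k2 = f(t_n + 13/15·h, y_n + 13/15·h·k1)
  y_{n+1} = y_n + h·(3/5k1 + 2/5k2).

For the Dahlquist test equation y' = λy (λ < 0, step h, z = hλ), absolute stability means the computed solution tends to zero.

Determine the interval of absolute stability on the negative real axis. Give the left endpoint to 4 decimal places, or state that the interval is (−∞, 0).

On y'=λy, z=hλ:
  k1=λy_n ⇒ h·k1=z·y_n;  k2=λ(1+13/15z)y_n ⇒ h·k2=z(1+13/15z)y_n
  y_{n+1}/y_n = 1 + 3/5z + 2/5z(1+13/15z) = 1 + z + 26/75z²
  ⇒ R(z) = 1 + z + 26/75z².

Solve |R(x)|<1 on ℝ⁻.
x=-1.74: |R|=0.3096
R=1: x+26/75x²=0 ⇒ x=−75/26=-2.8846; min R=1−1/(4·26/75)=0.2788>−1
Confirm numerically:
  x=-2.685: |R|=0.81420 <1
  x=-2.272: |R|=0.51749 <1
  x=-1.161: |R|=0.30628 <1
  x=-3.256: |R|=1.41920 >1
  x=-2.968: |R|=1.08579 >1
  x=-2.912: |R|=1.02764 >1
Stable set (-2.8846, 0).

z∈(-2.8846,0).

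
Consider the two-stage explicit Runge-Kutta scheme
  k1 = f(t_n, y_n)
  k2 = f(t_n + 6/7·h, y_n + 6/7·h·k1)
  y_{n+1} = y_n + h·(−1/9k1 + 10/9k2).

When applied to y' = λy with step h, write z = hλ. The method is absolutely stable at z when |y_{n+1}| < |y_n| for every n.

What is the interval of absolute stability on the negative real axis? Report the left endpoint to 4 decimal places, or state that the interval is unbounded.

On y'=λy, z=hλ:
  k1=λy_n ⇒ h·k1=z·y_n;  k2=λ(1+6/7z)y_n ⇒ h·k2=z(1+6/7z)y_n
  y_{n+1}/y_n = 1 − 1/9z + 10/9z(1+6/7z) = 1 + z + 20/21z²
  so R(z) = 1 + z + 20/21z².

Find x<0 with |R(x)|<1.
x=-0.72: |R|=0.7737
R=1: x+20/21x²=0 ⇒ x=−21/20=-1.0500; min R=1−1/(4·20/21)=0.7375>−1
Confirm numerically:
  x=-0.893: |R|=0.86648 <1
  x=-0.818: |R|=0.81926 <1
  x=-0.582: |R|=0.74059 <1
  x=-0.539: |R|=0.73769 <1
  x=-1.379: |R|=1.43209 >1
  x=-1.227: |R|=1.20684 >1
  x=-1.186: |R|=1.15362 >1
Interval (-1.0500, 0).

z∈(-1.0500,0).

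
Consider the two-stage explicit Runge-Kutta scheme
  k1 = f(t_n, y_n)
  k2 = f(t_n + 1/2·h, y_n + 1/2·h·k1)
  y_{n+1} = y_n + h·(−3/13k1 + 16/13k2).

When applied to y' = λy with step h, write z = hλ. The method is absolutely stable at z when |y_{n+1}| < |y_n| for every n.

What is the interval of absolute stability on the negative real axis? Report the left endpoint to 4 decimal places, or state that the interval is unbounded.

With y'=λy (z=hλ):
  k1=λy_n ⇒ h·k1=z·y_n;  k2=λ(1+1/2z)y_n ⇒ h·k2=z(1+1/2z)y_n
  y_{n+1}/y_n = 1 − 3/13z + 16/13z(1+1/2z) = 1 + z + 8/13z²
  Hence R(z) = 1 + z + 8/13z².

Boundary: |R(x)|=1, x<0.
x=-0.9: |R|=0.5985
R=1: x+8/13x²=0 ⇒ x=−13/8=-1.6250; min R=1−1/(4·8/13)=0.5938>−1
Confirm numerically:
  x=-1.441: |R|=0.83683 <1
  x=-1.277: |R|=0.72653 <1
  x=-1.236: |R|=0.70412 <1
  x=-2.195: |R|=1.76994 >1
  x=-1.985: |R|=1.43975 >1
Stable set (-1.6250, 0).

z∈(-1.6250,0).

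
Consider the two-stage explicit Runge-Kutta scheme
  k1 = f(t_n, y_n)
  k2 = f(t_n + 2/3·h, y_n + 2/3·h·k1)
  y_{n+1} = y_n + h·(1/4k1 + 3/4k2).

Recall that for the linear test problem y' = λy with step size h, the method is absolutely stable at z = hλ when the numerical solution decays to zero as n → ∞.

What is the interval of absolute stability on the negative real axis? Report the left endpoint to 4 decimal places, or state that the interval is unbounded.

z∈(-2.0000,0).

Test eqn y'=λy, z=hλ:
  k1=λy_n ⇒ h·k1=z·y_n;  k2=λ(1+2/3z)y_n ⇒ h·k2=z(1+2/3z)y_n
  y_{n+1}/y_n = 1 + 1/4z + 3/4z(1+2/3z) = 1 + z + 1/2z²
  Hence R(z) = 1 + z + 1/2z².

Boundary: |R(x)|=1, x<0.
x=-1.19: |R|=0.5181
R=1: x+1/2x²=0 ⇒ x=−2=-2.0000; min R=1−1/(4·1/2)=0.5000>−1
Confirm numerically:
  x=-1.727: |R|=0.76426 <1
  x=-1.006: |R|=0.50002 <1
  x=-0.937: |R|=0.50198 <1
  x=-2.459: |R|=1.56434 >1
  x=-2.187: |R|=1.20448 >1
  x=-2.154: |R|=1.16586 >1
Interval (-2.0000, 0).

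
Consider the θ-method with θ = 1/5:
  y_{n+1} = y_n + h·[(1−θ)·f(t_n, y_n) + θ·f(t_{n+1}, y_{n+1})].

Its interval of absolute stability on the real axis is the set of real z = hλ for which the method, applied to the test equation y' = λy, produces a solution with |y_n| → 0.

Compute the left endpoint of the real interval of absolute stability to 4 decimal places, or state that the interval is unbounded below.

left endpoint -3.3333.

With y'=λy (z=hλ):
  y_{n+1} = y_n + z·[4/5·y_n + 1/5·y_{n+1}] ⇒ (1 − 1/5z)y_{n+1} = (1 + 4/5z)y_n
  ⇒ R(z) = (1 + 4/5z)/(1 − 1/5z).

Find x<0 with |R(x)|<1.
x=-1.52: |R|=0.1656
R=−1: 1+4/5x = −1+1/5x ⇒ -3/5x=2 ⇒ x=2/(-3/5)=-3.3333
Confirm numerically:
  x=-3.133: |R|=0.92610 <1
  x=-2.818: |R|=0.80225 <1
  x=-2.532: |R|=0.68083 <1
  x=-1.758: |R|=0.30068 <1
  x=-3.507: |R|=1.06124 >1
  x=-3.435: |R|=1.03616 >1
So |R|<1 on (-3.3333, 0).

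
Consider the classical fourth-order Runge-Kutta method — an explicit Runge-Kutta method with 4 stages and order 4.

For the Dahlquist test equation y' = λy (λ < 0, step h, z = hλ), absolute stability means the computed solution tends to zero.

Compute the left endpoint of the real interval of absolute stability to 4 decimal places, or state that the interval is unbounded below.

With y'=λy (z=hλ):
  order 4, 4-stage ⇒ R(z)=1+z+z^2/2+z^3/6+z^4/24
  (e.g. R(-1.23)=0.31167, |R|=0.31167)

Solve |R(x)|<1 on ℝ⁻.
x=-1.23: |R|=0.3117
|R(-2.35)|=0.5190 |R(-1.71)|=0.2749 |R(-1.66)|=0.2718
Bisect:
  x_lo=-3.1193 |R|=1.6320  x_hi=-0.2559 |R|=0.7742
  mid=-1.68759 |R|=0.27331 →hi
  mid=-2.40345 |R|=0.56125 →hi
  mid=-2.76137 |R|=0.96453 →hi
  mid=-2.94034 |R|=1.26005 →lo
  mid=-2.85086 |R|=1.10343 →lo
  mid=-2.80611 |R|=1.03185 →lo
  mid=-2.78374 |R|=0.99767 →hi
  mid=-2.79493 |R|=1.01463 →lo
  mid=-2.78934 |R|=1.00611 →lo
  mid=-2.78654 |R|=1.00188 →lo
  ...
  [-2.78532,-2.78514] ⇒ x*=-2.7853
Interval (-2.7853, 0).

z* = -2.7853.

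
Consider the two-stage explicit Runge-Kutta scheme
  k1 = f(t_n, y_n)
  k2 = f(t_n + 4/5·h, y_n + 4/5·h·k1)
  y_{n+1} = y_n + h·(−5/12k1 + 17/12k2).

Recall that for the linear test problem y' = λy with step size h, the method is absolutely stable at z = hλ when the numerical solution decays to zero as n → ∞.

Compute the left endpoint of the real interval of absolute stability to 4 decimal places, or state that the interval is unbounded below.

left endpoint -0.8824.

Test eqn y'=λy, z=hλ:
  k1=λy_n ⇒ h·k1=z·y_n;  k2=λ(1+4/5z)y_n ⇒ h·k2=z(1+4/5z)y_n
  y_{n+1}/y_n = 1 − 5/12z + 17/12z(1+4/5z) = 1 + z + 17/15z²
  Hence R(z) = 1 + z + 17/15z².

Solve |R(x)|<1 on ℝ⁻.
x=-0.8: |R|=0.9253
R=1: x+17/15x²=0 ⇒ x=−15/17=-0.8824; min R=1−1/(4·17/15)=0.7794>−1
Confirm numerically:
  x=-0.817: |R|=0.93949 <1
  x=-0.750: |R|=0.88750 <1
  x=-0.609: |R|=0.81133 <1
  x=-1.432: |R|=1.89204 >1
  x=-1.366: |R|=1.74875 >1
  x=-0.989: |R|=1.11954 >1
So |R|<1 on (-0.8824, 0).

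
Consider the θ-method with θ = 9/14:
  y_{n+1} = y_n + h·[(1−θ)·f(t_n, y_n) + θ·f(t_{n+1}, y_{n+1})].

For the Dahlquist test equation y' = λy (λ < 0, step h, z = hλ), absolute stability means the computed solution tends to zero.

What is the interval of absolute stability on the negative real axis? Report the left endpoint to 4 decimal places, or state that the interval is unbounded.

With y'=λy (z=hλ):
  y_{n+1} = y_n + z·[5/14·y_n + 9/14·y_{n+1}] ⇒ (1 − 9/14z)y_{n+1} = (1 + 5/14z)y_n
  R(z) = (1 + 5/14z)/(1 − 9/14z).

Find x<0 with |R(x)|<1.
x=-0.37: |R|=0.7011
x=-2: |R|=0.1250
x=-10: |R|=0.3462
x=-100: |R|=0.5317
θ=9/14≥1/2 ⇒ |1+5/14x|<|1−9/14x| ∀x<0 ⇒ unbounded interval.

(−∞, 0) — no finite endpoint.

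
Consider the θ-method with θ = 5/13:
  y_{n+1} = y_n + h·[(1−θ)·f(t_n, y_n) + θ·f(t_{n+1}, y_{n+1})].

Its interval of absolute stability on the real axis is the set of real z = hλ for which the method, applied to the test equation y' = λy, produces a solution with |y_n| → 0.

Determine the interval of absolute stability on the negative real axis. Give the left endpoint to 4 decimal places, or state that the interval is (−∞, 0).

Test eqn y'=λy, z=hλ:
  y_{n+1} = y_n + z·[8/13·y_n + 5/13·y_{n+1}] ⇒ (1 − 5/13z)y_{n+1} = (1 + 8/13z)y_n
  R(z) = (1 + 8/13z)/(1 − 5/13z).

Boundary: |R(x)|=1, x<0.
x=-0.56: |R|=0.5392
R=−1: 1+8/13x = −1+5/13x ⇒ -3/13x=2 ⇒ x=2/(-3/13)=-8.6667
Confirm numerically:
  x=-8.054: |R|=0.96550 <1
  x=-6.390: |R|=0.84805 <1
  x=-6.089: |R|=0.82200 <1
  x=-4.497: |R|=0.64748 <1
  x=-8.966: |R|=1.01553 >1
  x=-8.781: |R|=1.00603 >1
Interval (-8.6667, 0).

z∈(-8.6667,0).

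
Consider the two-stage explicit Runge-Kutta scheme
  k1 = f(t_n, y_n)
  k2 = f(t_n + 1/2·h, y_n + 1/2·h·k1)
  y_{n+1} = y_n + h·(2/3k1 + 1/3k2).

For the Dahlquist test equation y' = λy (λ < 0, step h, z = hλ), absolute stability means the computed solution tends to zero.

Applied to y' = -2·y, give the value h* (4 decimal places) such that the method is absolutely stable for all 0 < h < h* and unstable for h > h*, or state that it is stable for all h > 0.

(-6.0000,0); λ=-2 ⇒ h* = (6)/2 = 3.0000.

Test eqn y'=λy, z=hλ:
  k1=λy_n ⇒ h·k1=z·y_n;  k2=λ(1+1/2z)y_n ⇒ h·k2=z(1+1/2z)y_n
  y_{n+1}/y_n = 1 + 2/3z + 1/3z(1+1/2z) = 1 + z + 1/6z²
  R(z) = 1 + z + 1/6z².

Find x<0 with |R(x)|<1.
x=-1.67: |R|=0.2052
R=1: x+1/6x²=0 ⇒ x=−6=-6.0000; min R=1−1/(4·1/6)=-0.5000>−1
Confirm numerically:
  x=-5.687: |R|=0.70333 <1
  x=-5.215: |R|=0.31770 <1
  x=-3.152: |R|=0.49615 <1
  x=-2.641: |R|=0.47852 <1
  x=-6.597: |R|=1.65640 >1
  x=-6.489: |R|=1.52885 >1
  x=-6.111: |R|=1.11305 >1
So |R|<1 on (-6.0000, 0).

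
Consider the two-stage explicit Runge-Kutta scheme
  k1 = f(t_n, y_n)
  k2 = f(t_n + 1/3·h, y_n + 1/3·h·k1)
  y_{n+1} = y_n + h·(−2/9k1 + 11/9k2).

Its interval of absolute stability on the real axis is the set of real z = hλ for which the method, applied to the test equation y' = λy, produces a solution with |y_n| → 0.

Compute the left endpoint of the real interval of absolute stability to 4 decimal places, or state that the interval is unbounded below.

left endpoint -2.4545.

With y'=λy (z=hλ):
  k1=λy_n ⇒ h·k1=z·y_n;  k2=λ(1+1/3z)y_n ⇒ h·k2=z(1+1/3z)y_n
  y_{n+1}/y_n = 1 − 2/9z + 11/9z(1+1/3z) = 1 + z + 11/27z²
  R(z) = 1 + z + 11/27z².

Boundary: |R(x)|=1, x<0.
x=-1.17: |R|=0.3877
R=1: x+11/27x²=0 ⇒ x=−27/11=-2.4545; min R=1−1/(4·11/27)=0.3864>−1
Confirm numerically:
  x=-2.130: |R|=0.71837 <1
  x=-1.801: |R|=0.52047 <1
  x=-1.556: |R|=0.43039 <1
  x=-2.992: |R|=1.65514 >1
  x=-2.832: |R|=1.43550 >1
  x=-2.577: |R|=1.12856 >1
Stable set (-2.4545, 0).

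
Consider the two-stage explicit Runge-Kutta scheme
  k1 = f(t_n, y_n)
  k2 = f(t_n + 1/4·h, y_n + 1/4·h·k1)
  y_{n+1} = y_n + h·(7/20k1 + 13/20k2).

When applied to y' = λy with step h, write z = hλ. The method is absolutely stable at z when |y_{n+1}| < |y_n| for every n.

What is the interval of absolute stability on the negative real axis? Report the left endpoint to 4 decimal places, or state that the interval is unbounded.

Test eqn y'=λy, z=hλ:
  k1=λy_n ⇒ h·k1=z·y_n;  k2=λ(1+1/4z)y_n ⇒ h·k2=z(1+1/4z)y_n
  y_{n+1}/y_n = 1 + 7/20z + 13/20z(1+1/4z) = 1 + z + 13/80z²
  Hence R(z) = 1 + z + 13/80z².

Boundary: |R(x)|=1, x<0.
x=-1: |R|=0.1625
R=1: x+13/80x²=0 ⇒ x=−80/13=-6.1538; min R=1−1/(4·13/80)=-0.5385>−1
Confirm numerically:
  x=-5.975: |R|=0.82635 <1
  x=-5.248: |R|=0.22749 <1
  x=-4.276: |R|=0.30482 <1
  x=-6.505: |R|=1.37119 >1
  x=-6.387: |R|=1.24199 >1
Interval (-6.1538, 0).

(-6.1538, 0).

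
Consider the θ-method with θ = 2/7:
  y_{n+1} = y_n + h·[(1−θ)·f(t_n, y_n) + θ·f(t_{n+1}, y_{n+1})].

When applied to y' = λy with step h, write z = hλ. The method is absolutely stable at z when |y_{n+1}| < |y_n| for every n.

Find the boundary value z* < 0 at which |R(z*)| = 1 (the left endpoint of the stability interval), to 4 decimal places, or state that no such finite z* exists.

z* = -4.6667.

With y'=λy (z=hλ):
  y_{n+1} = y_n + z·[5/7·y_n + 2/7·y_{n+1}] ⇒ (1 − 2/7z)y_{n+1} = (1 + 5/7z)y_n
  Hence R(z) = (1 + 5/7z)/(1 − 2/7z).

Find x<0 with |R(x)|<1.
x=-0.46: |R|=0.5934
R=−1: 1+5/7x = −1+2/7x ⇒ -3/7x=2 ⇒ x=2/(-3/7)=-4.6667
Confirm numerically:
  x=-3.919: |R|=0.84883 <1
  x=-3.839: |R|=0.83084 <1
  x=-2.752: |R|=0.54063 <1
  x=-5.109: |R|=1.07707 >1
  x=-5.102: |R|=1.07591 >1
  x=-4.749: |R|=1.01497 >1
So |R|<1 on (-4.6667, 0).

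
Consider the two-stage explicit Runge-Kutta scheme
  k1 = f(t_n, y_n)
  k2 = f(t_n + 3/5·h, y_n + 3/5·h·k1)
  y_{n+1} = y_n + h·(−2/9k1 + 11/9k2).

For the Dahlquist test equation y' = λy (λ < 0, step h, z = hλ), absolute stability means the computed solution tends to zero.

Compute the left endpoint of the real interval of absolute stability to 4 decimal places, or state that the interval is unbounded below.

Set f=λy, z=hλ:
  k1=λy_n ⇒ h·k1=z·y_n;  k2=λ(1+3/5z)y_n ⇒ h·k2=z(1+3/5z)y_n
  y_{n+1}/y_n = 1 − 2/9z + 11/9z(1+3/5z) = 1 + z + 11/15z²
  ⇒ R(z) = 1 + z + 11/15z².

Solve |R(x)|<1 on ℝ⁻.
x=-0.69: |R|=0.6591
R=1: x+11/15x²=0 ⇒ x=−15/11=-1.3636; min R=1−1/(4·11/15)=0.6591>−1
Confirm numerically:
  x=-1.199: |R|=0.85524 <1
  x=-1.197: |R|=0.85373 <1
  x=-0.976: |R|=0.72256 <1
  x=-1.806: |R|=1.58587 >1
  x=-1.792: |R|=1.56293 >1
Stable set (-1.3636, 0).

z* = -1.3636.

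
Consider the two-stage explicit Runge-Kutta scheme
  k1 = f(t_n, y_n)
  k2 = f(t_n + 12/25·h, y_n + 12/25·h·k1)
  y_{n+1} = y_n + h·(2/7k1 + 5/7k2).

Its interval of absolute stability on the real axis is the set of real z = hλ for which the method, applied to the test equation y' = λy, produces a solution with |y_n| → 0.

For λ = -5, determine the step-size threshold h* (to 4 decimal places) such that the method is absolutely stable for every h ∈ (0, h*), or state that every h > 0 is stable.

(-2.9167,0); λ=-5 ⇒ h* = (35/12)/5 = 0.5833.

Set f=λy, z=hλ:
  k1=λy_n ⇒ h·k1=z·y_n;  k2=λ(1+12/25z)y_n ⇒ h·k2=z(1+12/25z)y_n
  y_{n+1}/y_n = 1 + 2/7z + 5/7z(1+12/25z) = 1 + z + 12/35z²
  Hence R(z) = 1 + z + 12/35z².

Find x<0 with |R(x)|<1.
x=-1.52: |R|=0.2721
R=1: x+12/35x²=0 ⇒ x=−35/12=-2.9167; min R=1−1/(4·12/35)=0.2708>−1
Confirm numerically:
  x=-2.546: |R|=0.67644 <1
  x=-1.931: |R|=0.34743 <1
  x=-1.667: |R|=0.28576 <1
  x=-1.204: |R|=0.29301 <1
  x=-3.499: |R|=1.69860 >1
  x=-3.063: |R|=1.15368 >1
  x=-2.997: |R|=1.08255 >1
Interval (-2.9167, 0).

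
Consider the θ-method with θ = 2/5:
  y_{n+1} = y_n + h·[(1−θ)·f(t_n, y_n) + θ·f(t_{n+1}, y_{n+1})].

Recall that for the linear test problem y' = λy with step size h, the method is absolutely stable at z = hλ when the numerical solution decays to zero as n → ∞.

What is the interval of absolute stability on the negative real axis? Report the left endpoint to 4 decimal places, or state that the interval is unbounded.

On y'=λy, z=hλ:
  y_{n+1} = y_n + z·[3/5·y_n + 2/5·y_{n+1}] ⇒ (1 − 2/5z)y_{n+1} = (1 + 3/5z)y_n
  ⇒ R(z) = (1 + 3/5z)/(1 − 2/5z).

Need |R(x)|<1, x<0.
x=-1.22: |R|=0.1801
R=−1: 1+3/5x = −1+2/5x ⇒ -1/5x=2 ⇒ x=2/(-1/5)=-10.0000
Confirm numerically:
  x=-9.101: |R|=0.96125 <1
  x=-7.724: |R|=0.88869 <1
  x=-6.979: |R|=0.84065 <1
  x=-5.681: |R|=0.73603 <1
  x=-10.477: |R|=1.01838 >1
  x=-10.261: |R|=1.01023 >1
Interval (-10.0000, 0).

(-10.0000, 0).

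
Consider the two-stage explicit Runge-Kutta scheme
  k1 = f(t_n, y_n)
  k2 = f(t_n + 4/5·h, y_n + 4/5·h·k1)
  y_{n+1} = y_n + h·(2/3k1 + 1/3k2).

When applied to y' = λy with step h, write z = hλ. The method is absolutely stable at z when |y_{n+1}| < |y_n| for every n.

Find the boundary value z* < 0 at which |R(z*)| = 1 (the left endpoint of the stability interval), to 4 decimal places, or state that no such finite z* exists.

On y'=λy, z=hλ:
  k1=λy_n ⇒ h·k1=z·y_n;  k2=λ(1+4/5z)y_n ⇒ h·k2=z(1+4/5z)y_n
  y_{n+1}/y_n = 1 + 2/3z + 1/3z(1+4/5z) = 1 + z + 4/15z²
  so R(z) = 1 + z + 4/15z².

Solve |R(x)|<1 on ℝ⁻.
x=-0.93: |R|=0.3006
R=1: x+4/15x²=0 ⇒ x=−15/4=-3.7500; min R=1−1/(4·4/15)=0.0625>−1
Confirm numerically:
  x=-3.011: |R|=0.40663 <1
  x=-2.639: |R|=0.21815 <1
  x=-2.091: |R|=0.07494 <1
  x=-4.122: |R|=1.40890 >1
  x=-3.934: |R|=1.19303 >1
So |R|<1 on (-3.7500, 0).

left endpoint -3.7500.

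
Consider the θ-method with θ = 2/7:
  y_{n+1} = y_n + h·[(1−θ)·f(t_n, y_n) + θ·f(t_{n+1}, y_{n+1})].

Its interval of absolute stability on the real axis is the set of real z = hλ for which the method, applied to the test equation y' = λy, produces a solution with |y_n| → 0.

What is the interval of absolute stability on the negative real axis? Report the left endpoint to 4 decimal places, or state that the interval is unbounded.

Set f=λy, z=hλ:
  y_{n+1} = y_n + z·[5/7·y_n + 2/7·y_{n+1}] ⇒ (1 − 2/7z)y_{n+1} = (1 + 5/7z)y_n
  ⇒ R(z) = (1 + 5/7z)/(1 − 2/7z).

Boundary: |R(x)|=1, x<0.
x=-0.75: |R|=0.3824
R=−1: 1+5/7x = −1+2/7x ⇒ -3/7x=2 ⇒ x=2/(-3/7)=-4.6667
Confirm numerically:
  x=-4.096: |R|=0.88731 <1
  x=-3.953: |R|=0.85637 <1
  x=-3.886: |R|=0.84146 <1
  x=-2.484: |R|=0.45287 <1
  x=-5.003: |R|=1.05933 >1
  x=-4.778: |R|=1.02017 >1
Interval (-4.6667, 0).

(-4.6667, 0).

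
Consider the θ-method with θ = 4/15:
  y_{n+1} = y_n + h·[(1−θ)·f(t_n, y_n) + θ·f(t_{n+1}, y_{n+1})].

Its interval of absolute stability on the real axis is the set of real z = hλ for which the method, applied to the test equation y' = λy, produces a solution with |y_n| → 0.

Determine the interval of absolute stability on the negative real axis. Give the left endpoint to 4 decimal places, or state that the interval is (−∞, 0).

With y'=λy (z=hλ):
  y_{n+1} = y_n + z·[11/15·y_n + 4/15·y_{n+1}] ⇒ (1 − 4/15z)y_{n+1} = (1 + 11/15z)y_n
  so R(z) = (1 + 11/15z)/(1 − 4/15z).

Boundary: |R(x)|=1, x<0.
x=-1.78: |R|=0.2071
R=−1: 1+11/15x = −1+4/15x ⇒ -7/15x=2 ⇒ x=2/(-7/15)=-4.2857
Confirm numerically:
  x=-4.143: |R|=0.96836 <1
  x=-2.603: |R|=0.53648 <1
  x=-2.325: |R|=0.43519 <1
  x=-2.172: |R|=0.37538 <1
  x=-4.651: |R|=1.07609 >1
  x=-4.397: |R|=1.02390 >1
  x=-4.320: |R|=1.00743 >1
Stable set (-4.2857, 0).

z∈(-4.2857,0).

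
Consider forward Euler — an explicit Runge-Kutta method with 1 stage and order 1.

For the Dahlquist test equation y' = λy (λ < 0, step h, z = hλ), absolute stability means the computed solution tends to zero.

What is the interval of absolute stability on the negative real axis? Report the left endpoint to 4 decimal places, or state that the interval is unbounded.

On y'=λy, z=hλ:
  order 1, 1-stage ⇒ R(z)=1+z
  (e.g. R(-0.38)=0.62000, |R|=0.62000)

Boundary: |R(x)|=1, x<0.
x=-0.38: |R|=0.6200
|R(-1.42)|=0.4200 |R(-1.31)|=0.3100 |R(-0.85)|=0.1500
Bisect:
  x_lo=-2.7476 |R|=1.7476  x_hi=-0.3969 |R|=0.6031
  mid=-1.57224 |R|=0.57224 →hi
  mid=-2.15991 |R|=1.15991 →lo
  mid=-1.86607 |R|=0.86607 →hi
  mid=-2.01299 |R|=1.01299 →lo
  mid=-1.93953 |R|=0.93953 →hi
  mid=-1.97626 |R|=0.97626 →hi
  mid=-1.99462 |R|=0.99462 →hi
  mid=-2.00381 |R|=1.00381 →lo
  ...
  [-2.00008,-1.99993] ⇒ x*=-2.0000
Interval (-2.0000, 0).

(-2.0000, 0).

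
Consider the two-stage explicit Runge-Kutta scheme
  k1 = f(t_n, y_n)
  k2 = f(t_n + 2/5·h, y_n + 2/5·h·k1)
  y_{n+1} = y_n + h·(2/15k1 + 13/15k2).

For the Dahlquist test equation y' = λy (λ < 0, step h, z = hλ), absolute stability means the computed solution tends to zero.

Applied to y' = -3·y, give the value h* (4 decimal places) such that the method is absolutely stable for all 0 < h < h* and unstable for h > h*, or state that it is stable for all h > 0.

Set f=λy, z=hλ:
  k1=λy_n ⇒ h·k1=z·y_n;  k2=λ(1+2/5z)y_n ⇒ h·k2=z(1+2/5z)y_n
  y_{n+1}/y_n = 1 + 2/15z + 13/15z(1+2/5z) = 1 + z + 26/75z²
  Hence R(z) = 1 + z + 26/75z².

Boundary: |R(x)|=1, x<0.
x=-0.43: |R|=0.6341
R=1: x+26/75x²=0 ⇒ x=−75/26=-2.8846; min R=1−1/(4·26/75)=0.2788>−1
Confirm numerically:
  x=-1.556: |R|=0.28333 <1
  x=-1.554: |R|=0.28317 <1
  x=-1.400: |R|=0.27947 <1
  x=-3.459: |R|=1.68876 >1
  x=-3.139: |R|=1.27682 >1
  x=-3.073: |R|=1.20069 >1
Stable set (-2.8846, 0).

(-2.8846,0); λ=-3 ⇒ h* = (75/26)/3 = 0.9615.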